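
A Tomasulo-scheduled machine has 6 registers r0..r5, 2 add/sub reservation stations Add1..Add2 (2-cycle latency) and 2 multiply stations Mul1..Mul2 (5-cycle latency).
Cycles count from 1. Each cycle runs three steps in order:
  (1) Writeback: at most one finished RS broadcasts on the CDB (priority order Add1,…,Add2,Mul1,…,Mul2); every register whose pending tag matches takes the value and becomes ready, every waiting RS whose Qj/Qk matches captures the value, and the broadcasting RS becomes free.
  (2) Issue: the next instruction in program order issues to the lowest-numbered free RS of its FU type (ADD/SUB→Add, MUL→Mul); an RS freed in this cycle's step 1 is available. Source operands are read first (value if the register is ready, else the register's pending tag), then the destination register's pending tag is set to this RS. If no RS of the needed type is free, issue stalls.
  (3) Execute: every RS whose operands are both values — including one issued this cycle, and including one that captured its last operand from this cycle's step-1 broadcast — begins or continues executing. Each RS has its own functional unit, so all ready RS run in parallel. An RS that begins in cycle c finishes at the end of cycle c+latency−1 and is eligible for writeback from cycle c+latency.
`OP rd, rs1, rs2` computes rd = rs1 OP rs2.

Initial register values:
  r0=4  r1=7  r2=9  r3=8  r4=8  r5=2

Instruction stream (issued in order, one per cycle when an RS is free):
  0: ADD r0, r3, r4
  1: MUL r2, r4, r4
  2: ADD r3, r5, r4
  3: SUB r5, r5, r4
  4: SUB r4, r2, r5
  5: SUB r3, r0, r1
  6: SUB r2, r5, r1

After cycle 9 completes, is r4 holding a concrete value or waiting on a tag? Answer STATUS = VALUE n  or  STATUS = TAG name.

STATUS = VALUE 70

  c1: issue ADD r0<-Add1  regs: r0:Add1,r1:7,r2:9,r3:8,r4:8,r5:2
  c2: issue MUL r2<-Mul1  regs: r0:Add1,r1:7,r2:Mul1,r3:8,r4:8,r5:2
  c3: CDB Add1=16; issue ADD r3<-Add1  regs: r0:16,r1:7,r2:Mul1,r3:Add1,r4:8,r5:2
  c4: issue SUB r5<-Add2  regs: r0:16,r1:7,r2:Mul1,r3:Add1,r4:8,r5:Add2
  c5: CDB Add1=10; issue SUB r4<-Add1  regs: r0:16,r1:7,r2:Mul1,r3:10,r4:Add1,r5:Add2
  c6: CDB Add2=-6; issue SUB r3<-Add2  regs: r0:16,r1:7,r2:Mul1,r3:Add2,r4:Add1,r5:-6
  c7: CDB Mul1=64; stall  regs: r0:16,r1:7,r2:64,r3:Add2,r4:Add1,r5:-6
  c8: CDB Add2=9; issue SUB r2<-Add2  regs: r0:16,r1:7,r2:Add2,r3:9,r4:Add1,r5:-6
  c9: CDB Add1=70  regs: r0:16,r1:7,r2:Add2,r3:9,r4:70,r5:-6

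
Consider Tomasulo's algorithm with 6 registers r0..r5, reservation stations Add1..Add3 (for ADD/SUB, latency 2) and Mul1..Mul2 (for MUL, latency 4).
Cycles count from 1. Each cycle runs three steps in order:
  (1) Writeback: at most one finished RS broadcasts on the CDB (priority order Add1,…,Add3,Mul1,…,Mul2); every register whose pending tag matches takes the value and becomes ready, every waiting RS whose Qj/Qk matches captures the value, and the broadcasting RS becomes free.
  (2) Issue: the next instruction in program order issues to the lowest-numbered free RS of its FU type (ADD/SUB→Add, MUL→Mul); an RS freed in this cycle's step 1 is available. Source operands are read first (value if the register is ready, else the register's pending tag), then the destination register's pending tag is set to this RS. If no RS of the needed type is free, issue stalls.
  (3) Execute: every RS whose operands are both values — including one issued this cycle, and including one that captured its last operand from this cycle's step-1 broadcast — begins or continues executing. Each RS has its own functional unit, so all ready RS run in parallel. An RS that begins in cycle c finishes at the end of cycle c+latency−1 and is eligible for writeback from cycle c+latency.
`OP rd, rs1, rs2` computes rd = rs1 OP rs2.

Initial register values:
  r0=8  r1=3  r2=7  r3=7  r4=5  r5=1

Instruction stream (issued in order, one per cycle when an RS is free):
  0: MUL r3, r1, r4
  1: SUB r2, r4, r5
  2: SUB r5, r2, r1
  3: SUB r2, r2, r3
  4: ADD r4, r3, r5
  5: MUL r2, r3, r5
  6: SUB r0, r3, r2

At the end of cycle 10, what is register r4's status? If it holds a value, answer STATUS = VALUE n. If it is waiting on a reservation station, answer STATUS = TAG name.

STATUS = VALUE 16

c1: issue MUL r3<-Mul1 | r0:8,r1:3,r2:7,r3:Mul1,r4:5,r5:1
c2: issue SUB r2<-Add1 | r0:8,r1:3,r2:Add1,r3:Mul1,r4:5,r5:1
c3: issue SUB r5<-Add2 | r0:8,r1:3,r2:Add1,r3:Mul1,r4:5,r5:Add2
c4: CDB Add1=4; issue SUB r2<-Add1 | r0:8,r1:3,r2:Add1,r3:Mul1,r4:5,r5:Add2
c5: CDB Mul1=15; issue ADD r4<-Add3 | r0:8,r1:3,r2:Add1,r3:15,r4:Add3,r5:Add2
c6: CDB Add2=1; issue MUL r2<-Mul1 | r0:8,r1:3,r2:Mul1,r3:15,r4:Add3,r5:1
c7: CDB Add1=-11; issue SUB r0<-Add1 | r0:Add1,r1:3,r2:Mul1,r3:15,r4:Add3,r5:1
c8: CDB Add3=16 | r0:Add1,r1:3,r2:Mul1,r3:15,r4:16,r5:1
c9: - | r0:Add1,r1:3,r2:Mul1,r3:15,r4:16,r5:1
c10: CDB Mul1=15 | r0:Add1,r1:3,r2:15,r3:15,r4:16,r5:1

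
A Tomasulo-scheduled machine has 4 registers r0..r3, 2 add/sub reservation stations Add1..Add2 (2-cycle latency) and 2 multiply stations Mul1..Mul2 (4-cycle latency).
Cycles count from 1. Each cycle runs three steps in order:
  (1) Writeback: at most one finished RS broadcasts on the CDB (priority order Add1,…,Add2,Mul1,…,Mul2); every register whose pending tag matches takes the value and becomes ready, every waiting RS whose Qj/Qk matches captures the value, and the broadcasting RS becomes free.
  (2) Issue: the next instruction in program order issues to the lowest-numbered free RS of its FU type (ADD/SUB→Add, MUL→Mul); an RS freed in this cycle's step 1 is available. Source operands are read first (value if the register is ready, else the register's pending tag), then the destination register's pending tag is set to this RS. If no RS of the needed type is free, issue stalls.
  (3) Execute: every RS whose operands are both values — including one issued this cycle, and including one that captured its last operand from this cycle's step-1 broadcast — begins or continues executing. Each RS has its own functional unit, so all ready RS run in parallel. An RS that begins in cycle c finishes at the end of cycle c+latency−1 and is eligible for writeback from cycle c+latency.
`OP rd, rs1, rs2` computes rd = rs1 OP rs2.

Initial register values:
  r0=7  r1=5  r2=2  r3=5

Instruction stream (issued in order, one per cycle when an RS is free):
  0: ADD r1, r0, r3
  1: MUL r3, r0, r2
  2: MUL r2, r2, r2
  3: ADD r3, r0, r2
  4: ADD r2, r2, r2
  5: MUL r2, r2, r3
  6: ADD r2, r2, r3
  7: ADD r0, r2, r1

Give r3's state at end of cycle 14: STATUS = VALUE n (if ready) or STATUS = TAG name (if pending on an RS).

c1: issue ADD r1<-Add1 | r0:7,r1:Add1,r2:2,r3:5
c2: issue MUL r3<-Mul1 | r0:7,r1:Add1,r2:2,r3:Mul1
c3: CDB Add1=12; issue MUL r2<-Mul2 | r0:7,r1:12,r2:Mul2,r3:Mul1
c4: issue ADD r3<-Add1 | r0:7,r1:12,r2:Mul2,r3:Add1
c5: issue ADD r2<-Add2 | r0:7,r1:12,r2:Add2,r3:Add1
c6: CDB Mul1=14; issue MUL r2<-Mul1 | r0:7,r1:12,r2:Mul1,r3:Add1
c7: CDB Mul2=4; stall | r0:7,r1:12,r2:Mul1,r3:Add1
c8: stall | r0:7,r1:12,r2:Mul1,r3:Add1
c9: CDB Add1=11; issue ADD r2<-Add1 | r0:7,r1:12,r2:Add1,r3:11
c10: CDB Add2=8; issue ADD r0<-Add2 | r0:Add2,r1:12,r2:Add1,r3:11
c11: - | r0:Add2,r1:12,r2:Add1,r3:11
c12: - | r0:Add2,r1:12,r2:Add1,r3:11
c13: - | r0:Add2,r1:12,r2:Add1,r3:11
c14: CDB Mul1=88 | r0:Add2,r1:12,r2:Add1,r3:11

STATUS = VALUE 11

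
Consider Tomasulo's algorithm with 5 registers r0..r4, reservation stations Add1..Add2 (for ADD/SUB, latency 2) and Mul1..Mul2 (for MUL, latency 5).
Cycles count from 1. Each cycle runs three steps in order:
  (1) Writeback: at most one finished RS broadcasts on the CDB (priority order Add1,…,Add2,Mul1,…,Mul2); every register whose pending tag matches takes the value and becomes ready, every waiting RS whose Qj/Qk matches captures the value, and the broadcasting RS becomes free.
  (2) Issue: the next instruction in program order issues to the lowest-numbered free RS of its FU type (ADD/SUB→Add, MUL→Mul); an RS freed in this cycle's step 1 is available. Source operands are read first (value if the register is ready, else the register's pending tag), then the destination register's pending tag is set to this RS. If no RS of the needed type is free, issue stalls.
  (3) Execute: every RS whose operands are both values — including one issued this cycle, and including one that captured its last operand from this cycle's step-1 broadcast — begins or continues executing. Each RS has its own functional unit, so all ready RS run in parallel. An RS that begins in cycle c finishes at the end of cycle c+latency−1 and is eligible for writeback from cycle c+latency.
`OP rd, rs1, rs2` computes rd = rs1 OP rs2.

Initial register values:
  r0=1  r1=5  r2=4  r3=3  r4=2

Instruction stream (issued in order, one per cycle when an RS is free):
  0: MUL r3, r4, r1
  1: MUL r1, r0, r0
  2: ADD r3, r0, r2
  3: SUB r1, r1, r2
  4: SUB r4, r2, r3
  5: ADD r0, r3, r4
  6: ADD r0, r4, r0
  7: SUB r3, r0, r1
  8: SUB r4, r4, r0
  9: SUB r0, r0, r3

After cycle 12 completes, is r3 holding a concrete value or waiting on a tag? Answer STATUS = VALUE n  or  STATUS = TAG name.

STATUS = TAG Add2

cycle 1: issue MUL r3<-Mul1 // r0:1,r1:5,r2:4,r3:Mul1,r4:2
cycle 2: issue MUL r1<-Mul2 // r0:1,r1:Mul2,r2:4,r3:Mul1,r4:2
cycle 3: issue ADD r3<-Add1 // r0:1,r1:Mul2,r2:4,r3:Add1,r4:2
cycle 4: issue SUB r1<-Add2 // r0:1,r1:Add2,r2:4,r3:Add1,r4:2
cycle 5: CDB Add1=5; issue SUB r4<-Add1 // r0:1,r1:Add2,r2:4,r3:5,r4:Add1
cycle 6: CDB Mul1=10; stall // r0:1,r1:Add2,r2:4,r3:5,r4:Add1
cycle 7: CDB Add1=-1; issue ADD r0<-Add1 // r0:Add1,r1:Add2,r2:4,r3:5,r4:-1
cycle 8: CDB Mul2=1; stall // r0:Add1,r1:Add2,r2:4,r3:5,r4:-1
cycle 9: CDB Add1=4; issue ADD r0<-Add1 // r0:Add1,r1:Add2,r2:4,r3:5,r4:-1
cycle 10: CDB Add2=-3; issue SUB r3<-Add2 // r0:Add1,r1:-3,r2:4,r3:Add2,r4:-1
cycle 11: CDB Add1=3; issue SUB r4<-Add1 // r0:3,r1:-3,r2:4,r3:Add2,r4:Add1
cycle 12: stall // r0:3,r1:-3,r2:4,r3:Add2,r4:Add1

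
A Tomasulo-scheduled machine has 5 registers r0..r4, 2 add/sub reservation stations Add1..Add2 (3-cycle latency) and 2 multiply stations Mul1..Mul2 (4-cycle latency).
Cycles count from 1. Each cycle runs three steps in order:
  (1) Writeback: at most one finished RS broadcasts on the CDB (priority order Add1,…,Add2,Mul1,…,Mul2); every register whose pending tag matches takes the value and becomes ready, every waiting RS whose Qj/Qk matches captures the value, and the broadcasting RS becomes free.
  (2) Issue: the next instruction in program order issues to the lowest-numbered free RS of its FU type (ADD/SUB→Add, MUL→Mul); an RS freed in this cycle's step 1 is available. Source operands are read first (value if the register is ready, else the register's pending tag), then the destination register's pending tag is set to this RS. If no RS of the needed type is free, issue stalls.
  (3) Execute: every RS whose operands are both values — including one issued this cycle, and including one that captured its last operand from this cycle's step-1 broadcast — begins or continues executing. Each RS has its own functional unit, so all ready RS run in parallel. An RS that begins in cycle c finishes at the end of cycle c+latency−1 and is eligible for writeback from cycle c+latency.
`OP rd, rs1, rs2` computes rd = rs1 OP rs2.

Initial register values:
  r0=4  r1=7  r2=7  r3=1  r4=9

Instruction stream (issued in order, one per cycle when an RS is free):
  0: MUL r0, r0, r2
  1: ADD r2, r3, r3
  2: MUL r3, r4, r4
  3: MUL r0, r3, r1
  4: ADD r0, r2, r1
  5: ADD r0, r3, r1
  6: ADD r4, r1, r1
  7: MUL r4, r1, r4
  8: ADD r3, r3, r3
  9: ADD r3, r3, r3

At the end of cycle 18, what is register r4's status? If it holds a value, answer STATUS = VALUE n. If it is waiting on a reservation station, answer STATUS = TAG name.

STATUS = VALUE 98

c1: issue MUL r0<-Mul1 | r0:Mul1,r1:7,r2:7,r3:1,r4:9
c2: issue ADD r2<-Add1 | r0:Mul1,r1:7,r2:Add1,r3:1,r4:9
c3: issue MUL r3<-Mul2 | r0:Mul1,r1:7,r2:Add1,r3:Mul2,r4:9
c4: stall | r0:Mul1,r1:7,r2:Add1,r3:Mul2,r4:9
c5: CDB Add1=2; stall | r0:Mul1,r1:7,r2:2,r3:Mul2,r4:9
c6: CDB Mul1=28; issue MUL r0<-Mul1 | r0:Mul1,r1:7,r2:2,r3:Mul2,r4:9
c7: CDB Mul2=81; issue ADD r0<-Add1 | r0:Add1,r1:7,r2:2,r3:81,r4:9
c8: issue ADD r0<-Add2 | r0:Add2,r1:7,r2:2,r3:81,r4:9
c9: stall | r0:Add2,r1:7,r2:2,r3:81,r4:9
c10: CDB Add1=9; issue ADD r4<-Add1 | r0:Add2,r1:7,r2:2,r3:81,r4:Add1
c11: CDB Add2=88; issue MUL r4<-Mul2 | r0:88,r1:7,r2:2,r3:81,r4:Mul2
c12: CDB Mul1=567; issue ADD r3<-Add2 | r0:88,r1:7,r2:2,r3:Add2,r4:Mul2
c13: CDB Add1=14; issue ADD r3<-Add1 | r0:88,r1:7,r2:2,r3:Add1,r4:Mul2
c14: - | r0:88,r1:7,r2:2,r3:Add1,r4:Mul2
c15: CDB Add2=162 | r0:88,r1:7,r2:2,r3:Add1,r4:Mul2
c16: - | r0:88,r1:7,r2:2,r3:Add1,r4:Mul2
c17: CDB Mul2=98 | r0:88,r1:7,r2:2,r3:Add1,r4:98
c18: CDB Add1=324 | r0:88,r1:7,r2:2,r3:324,r4:98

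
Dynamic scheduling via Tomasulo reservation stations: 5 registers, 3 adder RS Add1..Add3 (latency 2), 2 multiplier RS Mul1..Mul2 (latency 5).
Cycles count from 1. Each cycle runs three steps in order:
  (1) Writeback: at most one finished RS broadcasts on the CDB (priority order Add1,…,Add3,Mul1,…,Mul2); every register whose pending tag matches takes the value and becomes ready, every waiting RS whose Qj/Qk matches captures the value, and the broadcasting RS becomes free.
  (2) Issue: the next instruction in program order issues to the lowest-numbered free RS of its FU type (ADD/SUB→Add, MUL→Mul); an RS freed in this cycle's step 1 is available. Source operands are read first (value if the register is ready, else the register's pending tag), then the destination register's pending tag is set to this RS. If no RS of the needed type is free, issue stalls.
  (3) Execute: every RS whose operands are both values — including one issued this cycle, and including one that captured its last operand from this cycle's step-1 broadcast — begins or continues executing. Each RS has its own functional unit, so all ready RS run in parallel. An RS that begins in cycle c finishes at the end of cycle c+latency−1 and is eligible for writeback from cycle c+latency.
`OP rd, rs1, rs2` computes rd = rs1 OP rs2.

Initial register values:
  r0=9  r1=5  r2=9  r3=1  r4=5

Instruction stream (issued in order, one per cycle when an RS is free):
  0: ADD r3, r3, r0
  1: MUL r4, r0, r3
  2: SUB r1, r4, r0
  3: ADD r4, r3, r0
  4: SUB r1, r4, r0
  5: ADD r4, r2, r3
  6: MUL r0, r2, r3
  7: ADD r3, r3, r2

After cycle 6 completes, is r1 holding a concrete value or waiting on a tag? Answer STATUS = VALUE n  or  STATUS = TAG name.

  c1: issue ADD r3<-Add1  regs: r0:9,r1:5,r2:9,r3:Add1,r4:5
  c2: issue MUL r4<-Mul1  regs: r0:9,r1:5,r2:9,r3:Add1,r4:Mul1
  c3: CDB Add1=10; issue SUB r1<-Add1  regs: r0:9,r1:Add1,r2:9,r3:10,r4:Mul1
  c4: issue ADD r4<-Add2  regs: r0:9,r1:Add1,r2:9,r3:10,r4:Add2
  c5: issue SUB r1<-Add3  regs: r0:9,r1:Add3,r2:9,r3:10,r4:Add2
  c6: CDB Add2=19; issue ADD r4<-Add2  regs: r0:9,r1:Add3,r2:9,r3:10,r4:Add2

STATUS = TAG Add3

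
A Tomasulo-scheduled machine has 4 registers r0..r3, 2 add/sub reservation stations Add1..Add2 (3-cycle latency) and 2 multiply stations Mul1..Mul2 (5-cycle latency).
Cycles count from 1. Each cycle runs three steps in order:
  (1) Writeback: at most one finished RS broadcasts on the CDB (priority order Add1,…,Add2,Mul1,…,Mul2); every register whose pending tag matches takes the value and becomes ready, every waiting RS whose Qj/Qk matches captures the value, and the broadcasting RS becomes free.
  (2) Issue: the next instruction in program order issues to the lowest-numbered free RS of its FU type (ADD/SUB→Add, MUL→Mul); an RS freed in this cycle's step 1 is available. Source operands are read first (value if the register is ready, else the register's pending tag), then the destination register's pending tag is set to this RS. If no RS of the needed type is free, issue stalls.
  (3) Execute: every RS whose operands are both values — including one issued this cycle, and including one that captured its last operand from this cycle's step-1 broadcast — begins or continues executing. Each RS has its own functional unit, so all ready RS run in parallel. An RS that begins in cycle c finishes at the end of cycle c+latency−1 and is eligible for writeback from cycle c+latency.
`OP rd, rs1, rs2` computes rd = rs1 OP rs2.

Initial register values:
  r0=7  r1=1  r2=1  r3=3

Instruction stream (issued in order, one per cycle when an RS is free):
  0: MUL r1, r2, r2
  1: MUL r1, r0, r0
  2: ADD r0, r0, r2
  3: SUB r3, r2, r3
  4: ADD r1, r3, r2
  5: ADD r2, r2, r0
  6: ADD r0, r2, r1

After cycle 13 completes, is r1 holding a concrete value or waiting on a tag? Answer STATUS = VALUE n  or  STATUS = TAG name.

STATUS = VALUE -1

c1: issue MUL r1<-Mul1 | r0:7,r1:Mul1,r2:1,r3:3
c2: issue MUL r1<-Mul2 | r0:7,r1:Mul2,r2:1,r3:3
c3: issue ADD r0<-Add1 | r0:Add1,r1:Mul2,r2:1,r3:3
c4: issue SUB r3<-Add2 | r0:Add1,r1:Mul2,r2:1,r3:Add2
c5: stall | r0:Add1,r1:Mul2,r2:1,r3:Add2
c6: CDB Add1=8; issue ADD r1<-Add1 | r0:8,r1:Add1,r2:1,r3:Add2
c7: CDB Add2=-2; issue ADD r2<-Add2 | r0:8,r1:Add1,r2:Add2,r3:-2
c8: CDB Mul1=1; stall | r0:8,r1:Add1,r2:Add2,r3:-2
c9: CDB Mul2=49; stall | r0:8,r1:Add1,r2:Add2,r3:-2
c10: CDB Add1=-1; issue ADD r0<-Add1 | r0:Add1,r1:-1,r2:Add2,r3:-2
c11: CDB Add2=9 | r0:Add1,r1:-1,r2:9,r3:-2
c12: - | r0:Add1,r1:-1,r2:9,r3:-2
c13: - | r0:Add1,r1:-1,r2:9,r3:-2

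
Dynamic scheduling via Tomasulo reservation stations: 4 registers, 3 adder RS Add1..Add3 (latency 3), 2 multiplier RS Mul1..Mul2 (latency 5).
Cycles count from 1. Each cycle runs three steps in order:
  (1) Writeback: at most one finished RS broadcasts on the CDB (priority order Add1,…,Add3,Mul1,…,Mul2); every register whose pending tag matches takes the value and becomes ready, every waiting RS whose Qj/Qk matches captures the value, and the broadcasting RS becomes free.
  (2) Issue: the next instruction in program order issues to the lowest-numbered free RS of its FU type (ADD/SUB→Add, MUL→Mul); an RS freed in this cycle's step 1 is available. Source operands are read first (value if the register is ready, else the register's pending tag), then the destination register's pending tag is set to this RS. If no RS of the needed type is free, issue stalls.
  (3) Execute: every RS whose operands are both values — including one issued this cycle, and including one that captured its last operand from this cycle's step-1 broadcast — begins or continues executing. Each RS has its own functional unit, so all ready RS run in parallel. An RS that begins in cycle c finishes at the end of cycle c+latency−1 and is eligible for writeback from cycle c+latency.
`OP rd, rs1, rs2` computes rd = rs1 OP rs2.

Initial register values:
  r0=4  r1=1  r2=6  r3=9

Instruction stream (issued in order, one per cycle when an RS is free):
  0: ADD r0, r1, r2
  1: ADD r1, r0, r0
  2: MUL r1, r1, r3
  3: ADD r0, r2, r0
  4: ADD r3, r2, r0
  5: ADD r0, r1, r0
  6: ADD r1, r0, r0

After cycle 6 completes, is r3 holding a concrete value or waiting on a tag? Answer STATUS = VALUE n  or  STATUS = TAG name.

  c1: issue ADD r0<-Add1  regs: r0:Add1,r1:1,r2:6,r3:9
  c2: issue ADD r1<-Add2  regs: r0:Add1,r1:Add2,r2:6,r3:9
  c3: issue MUL r1<-Mul1  regs: r0:Add1,r1:Mul1,r2:6,r3:9
  c4: CDB Add1=7; issue ADD r0<-Add1  regs: r0:Add1,r1:Mul1,r2:6,r3:9
  c5: issue ADD r3<-Add3  regs: r0:Add1,r1:Mul1,r2:6,r3:Add3
  c6: stall  regs: r0:Add1,r1:Mul1,r2:6,r3:Add3

STATUS = TAG Add3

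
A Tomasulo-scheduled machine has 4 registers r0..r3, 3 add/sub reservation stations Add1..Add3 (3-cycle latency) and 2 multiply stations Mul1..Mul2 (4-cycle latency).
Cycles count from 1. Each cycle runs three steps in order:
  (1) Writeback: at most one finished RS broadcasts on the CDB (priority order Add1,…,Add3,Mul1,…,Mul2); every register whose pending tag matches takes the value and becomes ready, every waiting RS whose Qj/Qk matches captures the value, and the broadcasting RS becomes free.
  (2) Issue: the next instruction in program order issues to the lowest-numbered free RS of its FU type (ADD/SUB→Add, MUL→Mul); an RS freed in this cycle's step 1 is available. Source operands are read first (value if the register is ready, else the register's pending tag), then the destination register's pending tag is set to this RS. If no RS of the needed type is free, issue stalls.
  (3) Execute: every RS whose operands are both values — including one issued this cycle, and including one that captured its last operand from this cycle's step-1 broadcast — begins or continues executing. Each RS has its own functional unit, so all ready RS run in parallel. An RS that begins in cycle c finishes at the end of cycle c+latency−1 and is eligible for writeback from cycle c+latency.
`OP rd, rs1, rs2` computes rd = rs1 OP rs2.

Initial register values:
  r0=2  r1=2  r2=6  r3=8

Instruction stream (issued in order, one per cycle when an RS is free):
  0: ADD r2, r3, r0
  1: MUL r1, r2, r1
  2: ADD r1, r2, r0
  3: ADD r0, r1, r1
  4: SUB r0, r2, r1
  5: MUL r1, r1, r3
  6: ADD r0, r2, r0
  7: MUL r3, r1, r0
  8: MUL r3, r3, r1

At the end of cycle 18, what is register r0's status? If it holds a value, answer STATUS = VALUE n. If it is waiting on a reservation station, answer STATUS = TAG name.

cycle 1: issue ADD r2<-Add1 // r0:2,r1:2,r2:Add1,r3:8
cycle 2: issue MUL r1<-Mul1 // r0:2,r1:Mul1,r2:Add1,r3:8
cycle 3: issue ADD r1<-Add2 // r0:2,r1:Add2,r2:Add1,r3:8
cycle 4: CDB Add1=10; issue ADD r0<-Add1 // r0:Add1,r1:Add2,r2:10,r3:8
cycle 5: issue SUB r0<-Add3 // r0:Add3,r1:Add2,r2:10,r3:8
cycle 6: issue MUL r1<-Mul2 // r0:Add3,r1:Mul2,r2:10,r3:8
cycle 7: CDB Add2=12; issue ADD r0<-Add2 // r0:Add2,r1:Mul2,r2:10,r3:8
cycle 8: CDB Mul1=20; issue MUL r3<-Mul1 // r0:Add2,r1:Mul2,r2:10,r3:Mul1
cycle 9: stall // r0:Add2,r1:Mul2,r2:10,r3:Mul1
cycle 10: CDB Add1=24; stall // r0:Add2,r1:Mul2,r2:10,r3:Mul1
cycle 11: CDB Add3=-2; stall // r0:Add2,r1:Mul2,r2:10,r3:Mul1
cycle 12: CDB Mul2=96; issue MUL r3<-Mul2 // r0:Add2,r1:96,r2:10,r3:Mul2
cycle 13: - // r0:Add2,r1:96,r2:10,r3:Mul2
cycle 14: CDB Add2=8 // r0:8,r1:96,r2:10,r3:Mul2
cycle 15: - // r0:8,r1:96,r2:10,r3:Mul2
cycle 16: - // r0:8,r1:96,r2:10,r3:Mul2
cycle 17: - // r0:8,r1:96,r2:10,r3:Mul2
cycle 18: CDB Mul1=768 // r0:8,r1:96,r2:10,r3:Mul2

STATUS = VALUE 8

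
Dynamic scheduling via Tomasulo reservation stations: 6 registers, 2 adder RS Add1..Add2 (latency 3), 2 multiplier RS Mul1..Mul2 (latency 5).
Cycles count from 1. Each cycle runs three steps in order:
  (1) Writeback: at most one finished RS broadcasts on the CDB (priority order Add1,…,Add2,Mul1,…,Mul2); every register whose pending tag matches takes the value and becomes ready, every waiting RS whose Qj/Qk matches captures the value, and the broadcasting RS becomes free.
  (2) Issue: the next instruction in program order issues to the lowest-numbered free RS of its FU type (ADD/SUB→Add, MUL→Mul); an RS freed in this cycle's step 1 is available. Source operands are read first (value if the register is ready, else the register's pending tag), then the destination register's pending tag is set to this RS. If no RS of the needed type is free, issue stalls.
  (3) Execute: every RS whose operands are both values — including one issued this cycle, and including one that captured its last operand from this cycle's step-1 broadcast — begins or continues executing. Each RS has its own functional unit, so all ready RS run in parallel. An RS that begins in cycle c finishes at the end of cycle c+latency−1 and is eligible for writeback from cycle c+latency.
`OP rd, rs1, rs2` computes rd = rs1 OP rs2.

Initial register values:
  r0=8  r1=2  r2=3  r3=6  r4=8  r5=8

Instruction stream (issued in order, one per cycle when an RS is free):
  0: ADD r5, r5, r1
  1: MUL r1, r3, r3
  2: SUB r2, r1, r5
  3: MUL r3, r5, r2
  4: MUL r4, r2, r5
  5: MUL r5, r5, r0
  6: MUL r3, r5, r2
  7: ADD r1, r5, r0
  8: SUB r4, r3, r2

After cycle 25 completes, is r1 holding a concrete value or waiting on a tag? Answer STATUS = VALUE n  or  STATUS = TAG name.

cycle 1: issue ADD r5<-Add1 // r0:8,r1:2,r2:3,r3:6,r4:8,r5:Add1
cycle 2: issue MUL r1<-Mul1 // r0:8,r1:Mul1,r2:3,r3:6,r4:8,r5:Add1
cycle 3: issue SUB r2<-Add2 // r0:8,r1:Mul1,r2:Add2,r3:6,r4:8,r5:Add1
cycle 4: CDB Add1=10; issue MUL r3<-Mul2 // r0:8,r1:Mul1,r2:Add2,r3:Mul2,r4:8,r5:10
cycle 5: stall // r0:8,r1:Mul1,r2:Add2,r3:Mul2,r4:8,r5:10
cycle 6: stall // r0:8,r1:Mul1,r2:Add2,r3:Mul2,r4:8,r5:10
cycle 7: CDB Mul1=36; issue MUL r4<-Mul1 // r0:8,r1:36,r2:Add2,r3:Mul2,r4:Mul1,r5:10
cycle 8: stall // r0:8,r1:36,r2:Add2,r3:Mul2,r4:Mul1,r5:10
cycle 9: stall // r0:8,r1:36,r2:Add2,r3:Mul2,r4:Mul1,r5:10
cycle 10: CDB Add2=26; stall // r0:8,r1:36,r2:26,r3:Mul2,r4:Mul1,r5:10
cycle 11: stall // r0:8,r1:36,r2:26,r3:Mul2,r4:Mul1,r5:10
cycle 12: stall // r0:8,r1:36,r2:26,r3:Mul2,r4:Mul1,r5:10
cycle 13: stall // r0:8,r1:36,r2:26,r3:Mul2,r4:Mul1,r5:10
cycle 14: stall // r0:8,r1:36,r2:26,r3:Mul2,r4:Mul1,r5:10
cycle 15: CDB Mul1=260; issue MUL r5<-Mul1 // r0:8,r1:36,r2:26,r3:Mul2,r4:260,r5:Mul1
cycle 16: CDB Mul2=260; issue MUL r3<-Mul2 // r0:8,r1:36,r2:26,r3:Mul2,r4:260,r5:Mul1
cycle 17: issue ADD r1<-Add1 // r0:8,r1:Add1,r2:26,r3:Mul2,r4:260,r5:Mul1
cycle 18: issue SUB r4<-Add2 // r0:8,r1:Add1,r2:26,r3:Mul2,r4:Add2,r5:Mul1
cycle 19: - // r0:8,r1:Add1,r2:26,r3:Mul2,r4:Add2,r5:Mul1
cycle 20: CDB Mul1=80 // r0:8,r1:Add1,r2:26,r3:Mul2,r4:Add2,r5:80
cycle 21: - // r0:8,r1:Add1,r2:26,r3:Mul2,r4:Add2,r5:80
cycle 22: - // r0:8,r1:Add1,r2:26,r3:Mul2,r4:Add2,r5:80
cycle 23: CDB Add1=88 // r0:8,r1:88,r2:26,r3:Mul2,r4:Add2,r5:80
cycle 24: - // r0:8,r1:88,r2:26,r3:Mul2,r4:Add2,r5:80
cycle 25: CDB Mul2=2080 // r0:8,r1:88,r2:26,r3:2080,r4:Add2,r5:80

STATUS = VALUE 88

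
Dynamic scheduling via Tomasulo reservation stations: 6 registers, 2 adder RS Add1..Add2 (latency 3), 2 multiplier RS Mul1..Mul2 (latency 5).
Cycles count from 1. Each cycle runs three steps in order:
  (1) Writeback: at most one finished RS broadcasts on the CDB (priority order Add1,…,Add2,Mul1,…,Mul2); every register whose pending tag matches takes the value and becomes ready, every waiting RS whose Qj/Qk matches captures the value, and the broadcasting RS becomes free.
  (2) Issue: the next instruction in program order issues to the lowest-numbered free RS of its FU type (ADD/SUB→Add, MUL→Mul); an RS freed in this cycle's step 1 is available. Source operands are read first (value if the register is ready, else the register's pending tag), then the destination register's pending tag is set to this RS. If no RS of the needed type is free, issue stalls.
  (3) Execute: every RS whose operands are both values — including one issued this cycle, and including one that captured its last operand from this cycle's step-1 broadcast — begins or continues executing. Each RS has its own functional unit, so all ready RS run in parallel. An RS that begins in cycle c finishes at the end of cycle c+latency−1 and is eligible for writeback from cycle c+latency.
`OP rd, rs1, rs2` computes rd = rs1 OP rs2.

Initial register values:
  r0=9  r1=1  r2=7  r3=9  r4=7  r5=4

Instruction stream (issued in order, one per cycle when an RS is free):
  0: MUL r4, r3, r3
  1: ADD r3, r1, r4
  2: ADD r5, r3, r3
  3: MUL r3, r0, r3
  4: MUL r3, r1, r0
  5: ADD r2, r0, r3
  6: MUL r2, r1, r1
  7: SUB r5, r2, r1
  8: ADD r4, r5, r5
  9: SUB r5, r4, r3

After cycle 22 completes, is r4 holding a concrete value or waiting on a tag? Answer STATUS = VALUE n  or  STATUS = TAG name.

c1: issue MUL r4<-Mul1 | r0:9,r1:1,r2:7,r3:9,r4:Mul1,r5:4
c2: issue ADD r3<-Add1 | r0:9,r1:1,r2:7,r3:Add1,r4:Mul1,r5:4
c3: issue ADD r5<-Add2 | r0:9,r1:1,r2:7,r3:Add1,r4:Mul1,r5:Add2
c4: issue MUL r3<-Mul2 | r0:9,r1:1,r2:7,r3:Mul2,r4:Mul1,r5:Add2
c5: stall | r0:9,r1:1,r2:7,r3:Mul2,r4:Mul1,r5:Add2
c6: CDB Mul1=81; issue MUL r3<-Mul1 | r0:9,r1:1,r2:7,r3:Mul1,r4:81,r5:Add2
c7: stall | r0:9,r1:1,r2:7,r3:Mul1,r4:81,r5:Add2
c8: stall | r0:9,r1:1,r2:7,r3:Mul1,r4:81,r5:Add2
c9: CDB Add1=82; issue ADD r2<-Add1 | r0:9,r1:1,r2:Add1,r3:Mul1,r4:81,r5:Add2
c10: stall | r0:9,r1:1,r2:Add1,r3:Mul1,r4:81,r5:Add2
c11: CDB Mul1=9; issue MUL r2<-Mul1 | r0:9,r1:1,r2:Mul1,r3:9,r4:81,r5:Add2
c12: CDB Add2=164; issue SUB r5<-Add2 | r0:9,r1:1,r2:Mul1,r3:9,r4:81,r5:Add2
c13: stall | r0:9,r1:1,r2:Mul1,r3:9,r4:81,r5:Add2
c14: CDB Add1=18; issue ADD r4<-Add1 | r0:9,r1:1,r2:Mul1,r3:9,r4:Add1,r5:Add2
c15: CDB Mul2=738; stall | r0:9,r1:1,r2:Mul1,r3:9,r4:Add1,r5:Add2
c16: CDB Mul1=1; stall | r0:9,r1:1,r2:1,r3:9,r4:Add1,r5:Add2
c17: stall | r0:9,r1:1,r2:1,r3:9,r4:Add1,r5:Add2
c18: stall | r0:9,r1:1,r2:1,r3:9,r4:Add1,r5:Add2
c19: CDB Add2=0; issue SUB r5<-Add2 | r0:9,r1:1,r2:1,r3:9,r4:Add1,r5:Add2
c20: - | r0:9,r1:1,r2:1,r3:9,r4:Add1,r5:Add2
c21: - | r0:9,r1:1,r2:1,r3:9,r4:Add1,r5:Add2
c22: CDB Add1=0 | r0:9,r1:1,r2:1,r3:9,r4:0,r5:Add2

STATUS = VALUE 0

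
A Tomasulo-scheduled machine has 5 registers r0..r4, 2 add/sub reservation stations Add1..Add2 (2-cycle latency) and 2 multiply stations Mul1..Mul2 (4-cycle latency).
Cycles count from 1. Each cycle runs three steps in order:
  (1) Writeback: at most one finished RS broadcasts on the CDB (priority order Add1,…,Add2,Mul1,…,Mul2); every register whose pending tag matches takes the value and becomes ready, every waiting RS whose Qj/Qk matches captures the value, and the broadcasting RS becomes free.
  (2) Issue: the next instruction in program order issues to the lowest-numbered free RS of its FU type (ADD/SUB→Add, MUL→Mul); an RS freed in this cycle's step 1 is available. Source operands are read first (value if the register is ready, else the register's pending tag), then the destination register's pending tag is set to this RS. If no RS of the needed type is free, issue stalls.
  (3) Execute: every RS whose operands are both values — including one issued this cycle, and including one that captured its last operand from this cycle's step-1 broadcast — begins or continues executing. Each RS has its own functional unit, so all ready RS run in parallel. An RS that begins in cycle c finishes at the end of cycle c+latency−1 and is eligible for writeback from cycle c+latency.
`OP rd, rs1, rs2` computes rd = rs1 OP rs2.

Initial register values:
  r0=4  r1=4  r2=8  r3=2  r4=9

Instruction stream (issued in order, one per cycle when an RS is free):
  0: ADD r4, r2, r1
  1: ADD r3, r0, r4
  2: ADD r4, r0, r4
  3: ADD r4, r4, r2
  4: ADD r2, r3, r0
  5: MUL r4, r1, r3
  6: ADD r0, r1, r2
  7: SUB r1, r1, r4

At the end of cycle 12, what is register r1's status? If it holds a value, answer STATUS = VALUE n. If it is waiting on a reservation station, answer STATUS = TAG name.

  c1: issue ADD r4<-Add1  regs: r0:4,r1:4,r2:8,r3:2,r4:Add1
  c2: issue ADD r3<-Add2  regs: r0:4,r1:4,r2:8,r3:Add2,r4:Add1
  c3: CDB Add1=12; issue ADD r4<-Add1  regs: r0:4,r1:4,r2:8,r3:Add2,r4:Add1
  c4: stall  regs: r0:4,r1:4,r2:8,r3:Add2,r4:Add1
  c5: CDB Add1=16; issue ADD r4<-Add1  regs: r0:4,r1:4,r2:8,r3:Add2,r4:Add1
  c6: CDB Add2=16; issue ADD r2<-Add2  regs: r0:4,r1:4,r2:Add2,r3:16,r4:Add1
  c7: CDB Add1=24; issue MUL r4<-Mul1  regs: r0:4,r1:4,r2:Add2,r3:16,r4:Mul1
  c8: CDB Add2=20; issue ADD r0<-Add1  regs: r0:Add1,r1:4,r2:20,r3:16,r4:Mul1
  c9: issue SUB r1<-Add2  regs: r0:Add1,r1:Add2,r2:20,r3:16,r4:Mul1
  c10: CDB Add1=24  regs: r0:24,r1:Add2,r2:20,r3:16,r4:Mul1
  c11: CDB Mul1=64  regs: r0:24,r1:Add2,r2:20,r3:16,r4:64
  c12: -  regs: r0:24,r1:Add2,r2:20,r3:16,r4:64

STATUS = TAG Add2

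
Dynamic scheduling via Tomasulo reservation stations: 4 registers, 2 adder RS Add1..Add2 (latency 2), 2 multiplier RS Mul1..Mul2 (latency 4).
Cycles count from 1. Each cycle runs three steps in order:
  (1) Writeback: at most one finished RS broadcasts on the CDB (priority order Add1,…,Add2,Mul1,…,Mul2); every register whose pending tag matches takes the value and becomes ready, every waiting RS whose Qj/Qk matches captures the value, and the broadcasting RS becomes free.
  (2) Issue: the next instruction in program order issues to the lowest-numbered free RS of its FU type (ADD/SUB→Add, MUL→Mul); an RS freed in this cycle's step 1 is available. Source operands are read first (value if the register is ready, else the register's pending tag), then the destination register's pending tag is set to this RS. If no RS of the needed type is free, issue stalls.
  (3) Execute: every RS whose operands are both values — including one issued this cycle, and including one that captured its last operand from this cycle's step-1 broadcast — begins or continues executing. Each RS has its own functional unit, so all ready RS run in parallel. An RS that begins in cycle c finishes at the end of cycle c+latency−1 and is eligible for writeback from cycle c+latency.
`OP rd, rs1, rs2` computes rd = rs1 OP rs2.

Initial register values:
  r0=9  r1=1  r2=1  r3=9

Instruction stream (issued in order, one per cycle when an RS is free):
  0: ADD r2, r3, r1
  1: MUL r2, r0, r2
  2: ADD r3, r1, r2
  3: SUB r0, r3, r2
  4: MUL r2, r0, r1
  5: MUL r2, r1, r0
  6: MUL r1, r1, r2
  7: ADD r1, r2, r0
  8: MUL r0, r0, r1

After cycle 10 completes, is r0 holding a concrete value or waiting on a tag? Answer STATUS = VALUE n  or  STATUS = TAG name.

cycle 1: issue ADD r2<-Add1 // r0:9,r1:1,r2:Add1,r3:9
cycle 2: issue MUL r2<-Mul1 // r0:9,r1:1,r2:Mul1,r3:9
cycle 3: CDB Add1=10; issue ADD r3<-Add1 // r0:9,r1:1,r2:Mul1,r3:Add1
cycle 4: issue SUB r0<-Add2 // r0:Add2,r1:1,r2:Mul1,r3:Add1
cycle 5: issue MUL r2<-Mul2 // r0:Add2,r1:1,r2:Mul2,r3:Add1
cycle 6: stall // r0:Add2,r1:1,r2:Mul2,r3:Add1
cycle 7: CDB Mul1=90; issue MUL r2<-Mul1 // r0:Add2,r1:1,r2:Mul1,r3:Add1
cycle 8: stall // r0:Add2,r1:1,r2:Mul1,r3:Add1
cycle 9: CDB Add1=91; stall // r0:Add2,r1:1,r2:Mul1,r3:91
cycle 10: stall // r0:Add2,r1:1,r2:Mul1,r3:91

STATUS = TAG Add2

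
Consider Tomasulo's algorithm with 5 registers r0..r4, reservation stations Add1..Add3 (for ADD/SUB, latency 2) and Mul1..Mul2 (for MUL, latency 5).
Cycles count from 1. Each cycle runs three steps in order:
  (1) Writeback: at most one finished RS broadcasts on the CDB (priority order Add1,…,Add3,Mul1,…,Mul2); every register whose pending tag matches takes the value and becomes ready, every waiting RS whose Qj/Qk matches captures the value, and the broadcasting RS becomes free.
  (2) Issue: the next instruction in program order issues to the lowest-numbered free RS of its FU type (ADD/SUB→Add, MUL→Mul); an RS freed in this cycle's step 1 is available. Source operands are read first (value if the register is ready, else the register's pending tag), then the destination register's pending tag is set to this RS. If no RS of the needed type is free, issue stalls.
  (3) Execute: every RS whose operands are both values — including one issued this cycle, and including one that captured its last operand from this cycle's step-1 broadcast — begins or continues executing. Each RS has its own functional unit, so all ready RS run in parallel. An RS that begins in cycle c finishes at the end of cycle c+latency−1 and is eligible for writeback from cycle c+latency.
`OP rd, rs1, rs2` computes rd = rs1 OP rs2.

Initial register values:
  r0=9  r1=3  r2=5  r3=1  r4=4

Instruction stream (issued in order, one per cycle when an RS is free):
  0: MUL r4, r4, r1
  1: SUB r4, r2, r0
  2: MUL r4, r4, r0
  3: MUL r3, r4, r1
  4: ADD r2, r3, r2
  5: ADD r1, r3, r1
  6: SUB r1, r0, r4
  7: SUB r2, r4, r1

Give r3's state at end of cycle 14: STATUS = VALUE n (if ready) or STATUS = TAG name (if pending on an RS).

STATUS = VALUE -108

c1: issue MUL r4<-Mul1 | r0:9,r1:3,r2:5,r3:1,r4:Mul1
c2: issue SUB r4<-Add1 | r0:9,r1:3,r2:5,r3:1,r4:Add1
c3: issue MUL r4<-Mul2 | r0:9,r1:3,r2:5,r3:1,r4:Mul2
c4: CDB Add1=-4; stall | r0:9,r1:3,r2:5,r3:1,r4:Mul2
c5: stall | r0:9,r1:3,r2:5,r3:1,r4:Mul2
c6: CDB Mul1=12; issue MUL r3<-Mul1 | r0:9,r1:3,r2:5,r3:Mul1,r4:Mul2
c7: issue ADD r2<-Add1 | r0:9,r1:3,r2:Add1,r3:Mul1,r4:Mul2
c8: issue ADD r1<-Add2 | r0:9,r1:Add2,r2:Add1,r3:Mul1,r4:Mul2
c9: CDB Mul2=-36; issue SUB r1<-Add3 | r0:9,r1:Add3,r2:Add1,r3:Mul1,r4:-36
c10: stall | r0:9,r1:Add3,r2:Add1,r3:Mul1,r4:-36
c11: CDB Add3=45; issue SUB r2<-Add3 | r0:9,r1:45,r2:Add3,r3:Mul1,r4:-36
c12: - | r0:9,r1:45,r2:Add3,r3:Mul1,r4:-36
c13: CDB Add3=-81 | r0:9,r1:45,r2:-81,r3:Mul1,r4:-36
c14: CDB Mul1=-108 | r0:9,r1:45,r2:-81,r3:-108,r4:-36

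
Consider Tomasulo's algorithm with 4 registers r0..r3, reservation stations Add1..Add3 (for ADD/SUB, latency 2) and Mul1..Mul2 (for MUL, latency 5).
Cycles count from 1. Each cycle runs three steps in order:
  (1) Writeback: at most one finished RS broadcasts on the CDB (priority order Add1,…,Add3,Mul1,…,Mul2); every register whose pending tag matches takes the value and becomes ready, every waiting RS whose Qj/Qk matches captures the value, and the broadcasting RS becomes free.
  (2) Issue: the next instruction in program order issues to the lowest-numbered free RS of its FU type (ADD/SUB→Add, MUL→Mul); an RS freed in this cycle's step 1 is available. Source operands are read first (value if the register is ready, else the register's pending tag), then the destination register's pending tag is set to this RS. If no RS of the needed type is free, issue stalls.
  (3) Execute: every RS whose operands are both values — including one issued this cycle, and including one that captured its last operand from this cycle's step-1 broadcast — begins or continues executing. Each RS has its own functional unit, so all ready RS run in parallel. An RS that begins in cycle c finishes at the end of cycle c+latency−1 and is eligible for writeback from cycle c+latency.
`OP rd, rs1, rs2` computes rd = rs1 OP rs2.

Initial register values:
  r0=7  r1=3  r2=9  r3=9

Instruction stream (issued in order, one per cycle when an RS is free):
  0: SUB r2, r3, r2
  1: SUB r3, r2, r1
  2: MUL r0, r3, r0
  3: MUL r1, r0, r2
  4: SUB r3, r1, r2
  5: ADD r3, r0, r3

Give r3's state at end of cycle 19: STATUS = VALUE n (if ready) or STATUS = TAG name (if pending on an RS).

STATUS = VALUE -21

c1: issue SUB r2<-Add1 | r0:7,r1:3,r2:Add1,r3:9
c2: issue SUB r3<-Add2 | r0:7,r1:3,r2:Add1,r3:Add2
c3: CDB Add1=0; issue MUL r0<-Mul1 | r0:Mul1,r1:3,r2:0,r3:Add2
c4: issue MUL r1<-Mul2 | r0:Mul1,r1:Mul2,r2:0,r3:Add2
c5: CDB Add2=-3; issue SUB r3<-Add1 | r0:Mul1,r1:Mul2,r2:0,r3:Add1
c6: issue ADD r3<-Add2 | r0:Mul1,r1:Mul2,r2:0,r3:Add2
c7: - | r0:Mul1,r1:Mul2,r2:0,r3:Add2
c8: - | r0:Mul1,r1:Mul2,r2:0,r3:Add2
c9: - | r0:Mul1,r1:Mul2,r2:0,r3:Add2
c10: CDB Mul1=-21 | r0:-21,r1:Mul2,r2:0,r3:Add2
c11: - | r0:-21,r1:Mul2,r2:0,r3:Add2
c12: - | r0:-21,r1:Mul2,r2:0,r3:Add2
c13: - | r0:-21,r1:Mul2,r2:0,r3:Add2
c14: - | r0:-21,r1:Mul2,r2:0,r3:Add2
c15: CDB Mul2=0 | r0:-21,r1:0,r2:0,r3:Add2
c16: - | r0:-21,r1:0,r2:0,r3:Add2
c17: CDB Add1=0 | r0:-21,r1:0,r2:0,r3:Add2
c18: - | r0:-21,r1:0,r2:0,r3:Add2
c19: CDB Add2=-21 | r0:-21,r1:0,r2:0,r3:-21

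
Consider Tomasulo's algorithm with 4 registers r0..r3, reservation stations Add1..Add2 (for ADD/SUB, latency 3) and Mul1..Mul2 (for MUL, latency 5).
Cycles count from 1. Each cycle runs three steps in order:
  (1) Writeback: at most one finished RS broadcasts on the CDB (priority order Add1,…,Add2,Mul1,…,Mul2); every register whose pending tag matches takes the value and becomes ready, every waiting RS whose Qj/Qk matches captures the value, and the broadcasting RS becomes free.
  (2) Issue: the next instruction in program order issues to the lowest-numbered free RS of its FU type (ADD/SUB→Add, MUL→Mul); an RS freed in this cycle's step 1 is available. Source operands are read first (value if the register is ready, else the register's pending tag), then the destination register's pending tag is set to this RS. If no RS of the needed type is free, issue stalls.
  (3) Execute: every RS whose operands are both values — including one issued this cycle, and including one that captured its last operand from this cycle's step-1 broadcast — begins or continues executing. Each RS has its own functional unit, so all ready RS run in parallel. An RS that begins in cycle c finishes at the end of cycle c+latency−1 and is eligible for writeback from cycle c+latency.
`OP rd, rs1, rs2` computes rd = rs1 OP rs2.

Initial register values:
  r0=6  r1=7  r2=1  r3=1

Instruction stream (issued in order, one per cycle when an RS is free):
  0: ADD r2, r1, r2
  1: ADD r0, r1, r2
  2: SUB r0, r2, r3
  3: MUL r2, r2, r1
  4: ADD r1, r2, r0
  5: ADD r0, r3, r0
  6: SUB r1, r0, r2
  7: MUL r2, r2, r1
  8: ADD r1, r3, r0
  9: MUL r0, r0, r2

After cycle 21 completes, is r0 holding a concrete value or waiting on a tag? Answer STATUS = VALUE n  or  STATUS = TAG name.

  c1: issue ADD r2<-Add1  regs: r0:6,r1:7,r2:Add1,r3:1
  c2: issue ADD r0<-Add2  regs: r0:Add2,r1:7,r2:Add1,r3:1
  c3: stall  regs: r0:Add2,r1:7,r2:Add1,r3:1
  c4: CDB Add1=8; issue SUB r0<-Add1  regs: r0:Add1,r1:7,r2:8,r3:1
  c5: issue MUL r2<-Mul1  regs: r0:Add1,r1:7,r2:Mul1,r3:1
  c6: stall  regs: r0:Add1,r1:7,r2:Mul1,r3:1
  c7: CDB Add1=7; issue ADD r1<-Add1  regs: r0:7,r1:Add1,r2:Mul1,r3:1
  c8: CDB Add2=15; issue ADD r0<-Add2  regs: r0:Add2,r1:Add1,r2:Mul1,r3:1
  c9: stall  regs: r0:Add2,r1:Add1,r2:Mul1,r3:1
  c10: CDB Mul1=56; stall  regs: r0:Add2,r1:Add1,r2:56,r3:1
  c11: CDB Add2=8; issue SUB r1<-Add2  regs: r0:8,r1:Add2,r2:56,r3:1
  c12: issue MUL r2<-Mul1  regs: r0:8,r1:Add2,r2:Mul1,r3:1
  c13: CDB Add1=63; issue ADD r1<-Add1  regs: r0:8,r1:Add1,r2:Mul1,r3:1
  c14: CDB Add2=-48; issue MUL r0<-Mul2  regs: r0:Mul2,r1:Add1,r2:Mul1,r3:1
  c15: -  regs: r0:Mul2,r1:Add1,r2:Mul1,r3:1
  c16: CDB Add1=9  regs: r0:Mul2,r1:9,r2:Mul1,r3:1
  c17: -  regs: r0:Mul2,r1:9,r2:Mul1,r3:1
  c18: -  regs: r0:Mul2,r1:9,r2:Mul1,r3:1
  c19: CDB Mul1=-2688  regs: r0:Mul2,r1:9,r2:-2688,r3:1
  c20: -  regs: r0:Mul2,r1:9,r2:-2688,r3:1
  c21: -  regs: r0:Mul2,r1:9,r2:-2688,r3:1

STATUS = TAG Mul2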